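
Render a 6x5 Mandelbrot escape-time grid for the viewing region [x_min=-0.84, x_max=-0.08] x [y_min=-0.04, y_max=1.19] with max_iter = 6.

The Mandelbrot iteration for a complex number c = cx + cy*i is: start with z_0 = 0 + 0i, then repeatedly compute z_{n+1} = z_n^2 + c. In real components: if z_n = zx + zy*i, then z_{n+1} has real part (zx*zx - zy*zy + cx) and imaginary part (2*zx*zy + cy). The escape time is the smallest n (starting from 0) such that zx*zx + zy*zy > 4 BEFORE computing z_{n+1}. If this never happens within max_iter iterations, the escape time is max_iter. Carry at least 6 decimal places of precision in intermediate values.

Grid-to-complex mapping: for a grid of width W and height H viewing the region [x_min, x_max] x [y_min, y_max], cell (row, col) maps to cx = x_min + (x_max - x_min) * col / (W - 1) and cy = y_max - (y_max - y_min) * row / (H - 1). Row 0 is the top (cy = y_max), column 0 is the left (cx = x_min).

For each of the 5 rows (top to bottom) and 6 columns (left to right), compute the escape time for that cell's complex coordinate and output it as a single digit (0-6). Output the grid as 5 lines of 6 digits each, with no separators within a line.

Answer: 333333
344566
566666
666666
666666

Derivation:
(row=0, col=0): c = -0.8400 + 1.1900i → escape time 3
(row=0, col=1): c = -0.6880 + 1.1900i → escape time 3
(row=0, col=2): c = -0.5360 + 1.1900i → escape time 3
(row=0, col=3): c = -0.3840 + 1.1900i → escape time 3
(row=0, col=4): c = -0.2320 + 1.1900i → escape time 3
(row=0, col=5): c = -0.0800 + 1.1900i → escape time 3
(row=1, col=0): c = -0.8400 + 0.8825i → escape time 3
(row=1, col=1): c = -0.6880 + 0.8825i → escape time 4
(row=1, col=2): c = -0.5360 + 0.8825i → escape time 4
(row=1, col=3): c = -0.3840 + 0.8825i → escape time 5
(row=1, col=4): c = -0.2320 + 0.8825i → escape time 6
(row=1, col=5): c = -0.0800 + 0.8825i → escape time 6
(row=2, col=0): c = -0.8400 + 0.5750i → escape time 5
(row=2, col=1): c = -0.6880 + 0.5750i → escape time 6
(row=2, col=2): c = -0.5360 + 0.5750i → escape time 6
(row=2, col=3): c = -0.3840 + 0.5750i → escape time 6
(row=2, col=4): c = -0.2320 + 0.5750i → escape time 6
(row=2, col=5): c = -0.0800 + 0.5750i → escape time 6
(row=3, col=0): c = -0.8400 + 0.2675i → escape time 6
(row=3, col=1): c = -0.6880 + 0.2675i → escape time 6
(row=3, col=2): c = -0.5360 + 0.2675i → escape time 6
(row=3, col=3): c = -0.3840 + 0.2675i → escape time 6
(row=3, col=4): c = -0.2320 + 0.2675i → escape time 6
(row=3, col=5): c = -0.0800 + 0.2675i → escape time 6
(row=4, col=0): c = -0.8400 + -0.0400i → escape time 6
(row=4, col=1): c = -0.6880 + -0.0400i → escape time 6
(row=4, col=2): c = -0.5360 + -0.0400i → escape time 6
(row=4, col=3): c = -0.3840 + -0.0400i → escape time 6
(row=4, col=4): c = -0.2320 + -0.0400i → escape time 6
(row=4, col=5): c = -0.0800 + -0.0400i → escape time 6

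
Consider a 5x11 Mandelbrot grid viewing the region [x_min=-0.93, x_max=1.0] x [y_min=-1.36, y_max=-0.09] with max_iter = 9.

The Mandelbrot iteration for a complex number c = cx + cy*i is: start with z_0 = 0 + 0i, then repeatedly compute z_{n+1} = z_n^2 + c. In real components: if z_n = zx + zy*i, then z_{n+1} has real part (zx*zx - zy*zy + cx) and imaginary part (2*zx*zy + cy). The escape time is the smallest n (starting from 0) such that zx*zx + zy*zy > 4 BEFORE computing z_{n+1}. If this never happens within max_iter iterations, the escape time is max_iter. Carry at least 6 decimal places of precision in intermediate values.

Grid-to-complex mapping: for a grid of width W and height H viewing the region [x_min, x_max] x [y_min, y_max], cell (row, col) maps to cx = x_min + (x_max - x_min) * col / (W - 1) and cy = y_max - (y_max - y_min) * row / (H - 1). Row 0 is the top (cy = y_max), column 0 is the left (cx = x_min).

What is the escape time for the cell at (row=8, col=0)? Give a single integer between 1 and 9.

Answer: 3

Derivation:
z_0 = 0 + 0i, c = -0.9300 + -1.1060i
Iter 1: z = -0.9300 + -1.1060i, |z|^2 = 2.0881
Iter 2: z = -1.2883 + 0.9512i, |z|^2 = 2.5645
Iter 3: z = -0.1749 + -3.5568i, |z|^2 = 12.6816
Escaped at iteration 3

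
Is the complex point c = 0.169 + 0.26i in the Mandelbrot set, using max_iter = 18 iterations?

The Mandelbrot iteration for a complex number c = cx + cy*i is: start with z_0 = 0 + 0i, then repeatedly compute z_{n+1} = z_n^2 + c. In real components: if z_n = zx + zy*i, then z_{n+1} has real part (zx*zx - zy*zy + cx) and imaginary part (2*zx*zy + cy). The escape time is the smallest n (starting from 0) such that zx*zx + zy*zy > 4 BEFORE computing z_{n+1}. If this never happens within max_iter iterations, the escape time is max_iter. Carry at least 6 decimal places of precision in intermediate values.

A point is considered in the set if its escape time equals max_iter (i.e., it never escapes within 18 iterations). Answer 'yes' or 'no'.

z_0 = 0 + 0i, c = 0.1690 + 0.2600i
Iter 1: z = 0.1690 + 0.2600i, |z|^2 = 0.0962
Iter 2: z = 0.1300 + 0.3479i, |z|^2 = 0.1379
Iter 3: z = 0.0649 + 0.3504i, |z|^2 = 0.1270
Iter 4: z = 0.0504 + 0.3055i, |z|^2 = 0.0958
Iter 5: z = 0.0782 + 0.2908i, |z|^2 = 0.0907
Iter 6: z = 0.0906 + 0.3055i, |z|^2 = 0.1015
Iter 7: z = 0.0839 + 0.3153i, |z|^2 = 0.1065
Iter 8: z = 0.0766 + 0.3129i, |z|^2 = 0.1038
Iter 9: z = 0.0770 + 0.3079i, |z|^2 = 0.1007
Iter 10: z = 0.0801 + 0.3074i, |z|^2 = 0.1009
Iter 11: z = 0.0809 + 0.3092i, |z|^2 = 0.1022
Iter 12: z = 0.0799 + 0.3100i, |z|^2 = 0.1025
Iter 13: z = 0.0793 + 0.3096i, |z|^2 = 0.1021
Iter 14: z = 0.0795 + 0.3091i, |z|^2 = 0.1018
Iter 15: z = 0.0798 + 0.3091i, |z|^2 = 0.1019
Iter 16: z = 0.0798 + 0.3093i, |z|^2 = 0.1021
Iter 17: z = 0.0797 + 0.3094i, |z|^2 = 0.1021
Did not escape in 18 iterations → in set

Answer: yes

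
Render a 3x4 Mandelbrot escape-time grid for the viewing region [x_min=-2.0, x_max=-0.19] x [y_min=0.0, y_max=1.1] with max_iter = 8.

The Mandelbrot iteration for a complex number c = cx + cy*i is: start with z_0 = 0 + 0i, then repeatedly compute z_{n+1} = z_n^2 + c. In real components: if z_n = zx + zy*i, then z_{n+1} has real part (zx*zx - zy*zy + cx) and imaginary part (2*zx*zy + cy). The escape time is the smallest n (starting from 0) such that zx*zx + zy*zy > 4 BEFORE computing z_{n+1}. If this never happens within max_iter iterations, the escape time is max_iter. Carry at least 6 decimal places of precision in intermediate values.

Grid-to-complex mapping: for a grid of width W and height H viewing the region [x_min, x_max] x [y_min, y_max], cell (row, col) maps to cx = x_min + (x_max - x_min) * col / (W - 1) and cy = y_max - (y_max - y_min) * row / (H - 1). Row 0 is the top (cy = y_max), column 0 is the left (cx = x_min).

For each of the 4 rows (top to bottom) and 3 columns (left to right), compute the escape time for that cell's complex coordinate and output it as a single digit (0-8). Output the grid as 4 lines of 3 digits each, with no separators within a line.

(row=0, col=0): c = -2.0000 + 1.1000i → escape time 1
(row=0, col=1): c = -1.0950 + 1.1000i → escape time 3
(row=0, col=2): c = -0.1900 + 1.1000i → escape time 8
(row=1, col=0): c = -2.0000 + 0.7333i → escape time 1
(row=1, col=1): c = -1.0950 + 0.7333i → escape time 3
(row=1, col=2): c = -0.1900 + 0.7333i → escape time 8
(row=2, col=0): c = -2.0000 + 0.3667i → escape time 1
(row=2, col=1): c = -1.0950 + 0.3667i → escape time 8
(row=2, col=2): c = -0.1900 + 0.3667i → escape time 8
(row=3, col=0): c = -2.0000 + 0.0000i → escape time 8
(row=3, col=1): c = -1.0950 + 0.0000i → escape time 8
(row=3, col=2): c = -0.1900 + 0.0000i → escape time 8

Answer: 138
138
188
888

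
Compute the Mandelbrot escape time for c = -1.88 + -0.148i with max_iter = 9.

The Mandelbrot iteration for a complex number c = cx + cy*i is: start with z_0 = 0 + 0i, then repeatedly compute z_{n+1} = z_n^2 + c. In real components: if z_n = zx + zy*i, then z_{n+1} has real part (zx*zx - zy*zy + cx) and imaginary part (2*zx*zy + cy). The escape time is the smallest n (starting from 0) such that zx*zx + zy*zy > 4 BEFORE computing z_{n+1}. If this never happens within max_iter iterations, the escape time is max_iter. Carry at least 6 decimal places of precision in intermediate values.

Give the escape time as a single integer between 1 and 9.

Answer: 4

Derivation:
z_0 = 0 + 0i, c = -1.8800 + -0.1480i
Iter 1: z = -1.8800 + -0.1480i, |z|^2 = 3.5563
Iter 2: z = 1.6325 + 0.4085i, |z|^2 = 2.8319
Iter 3: z = 0.6182 + 1.1857i, |z|^2 = 1.7880
Iter 4: z = -2.9037 + 1.3179i, |z|^2 = 10.1684
Escaped at iteration 4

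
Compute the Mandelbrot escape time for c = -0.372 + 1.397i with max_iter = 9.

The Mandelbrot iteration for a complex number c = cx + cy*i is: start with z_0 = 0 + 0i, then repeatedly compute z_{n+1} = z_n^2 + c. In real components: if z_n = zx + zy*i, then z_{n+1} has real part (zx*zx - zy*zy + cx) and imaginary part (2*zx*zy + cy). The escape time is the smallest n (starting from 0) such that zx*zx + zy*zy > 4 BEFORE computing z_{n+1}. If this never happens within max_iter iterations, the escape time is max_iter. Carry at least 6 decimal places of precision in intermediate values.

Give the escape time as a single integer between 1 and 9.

Answer: 2

Derivation:
z_0 = 0 + 0i, c = -0.3720 + 1.3970i
Iter 1: z = -0.3720 + 1.3970i, |z|^2 = 2.0900
Iter 2: z = -2.1852 + 0.3576i, |z|^2 = 4.9031
Escaped at iteration 2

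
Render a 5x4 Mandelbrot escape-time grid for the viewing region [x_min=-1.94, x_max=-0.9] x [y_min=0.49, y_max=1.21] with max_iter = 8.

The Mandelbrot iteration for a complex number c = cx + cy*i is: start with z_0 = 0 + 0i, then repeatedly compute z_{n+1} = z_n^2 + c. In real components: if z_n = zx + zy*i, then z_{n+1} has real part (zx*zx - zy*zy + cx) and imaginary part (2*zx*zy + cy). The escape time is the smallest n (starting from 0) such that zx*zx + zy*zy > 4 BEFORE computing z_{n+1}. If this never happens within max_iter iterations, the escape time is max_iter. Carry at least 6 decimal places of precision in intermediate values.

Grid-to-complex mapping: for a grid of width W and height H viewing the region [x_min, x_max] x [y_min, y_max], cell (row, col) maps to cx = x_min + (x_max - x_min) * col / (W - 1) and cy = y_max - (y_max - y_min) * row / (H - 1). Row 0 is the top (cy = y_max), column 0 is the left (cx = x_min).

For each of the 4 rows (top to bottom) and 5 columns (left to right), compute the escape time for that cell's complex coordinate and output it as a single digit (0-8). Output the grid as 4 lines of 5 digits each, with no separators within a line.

(row=0, col=0): c = -1.9400 + 1.2100i → escape time 1
(row=0, col=1): c = -1.6800 + 1.2100i → escape time 1
(row=0, col=2): c = -1.4200 + 1.2100i → escape time 2
(row=0, col=3): c = -1.1600 + 1.2100i → escape time 2
(row=0, col=4): c = -0.9000 + 1.2100i → escape time 3
(row=1, col=0): c = -1.9400 + 0.9700i → escape time 1
(row=1, col=1): c = -1.6800 + 0.9700i → escape time 2
(row=1, col=2): c = -1.4200 + 0.9700i → escape time 3
(row=1, col=3): c = -1.1600 + 0.9700i → escape time 3
(row=1, col=4): c = -0.9000 + 0.9700i → escape time 3
(row=2, col=0): c = -1.9400 + 0.7300i → escape time 1
(row=2, col=1): c = -1.6800 + 0.7300i → escape time 3
(row=2, col=2): c = -1.4200 + 0.7300i → escape time 3
(row=2, col=3): c = -1.1600 + 0.7300i → escape time 3
(row=2, col=4): c = -0.9000 + 0.7300i → escape time 4
(row=3, col=0): c = -1.9400 + 0.4900i → escape time 1
(row=3, col=1): c = -1.6800 + 0.4900i → escape time 3
(row=3, col=2): c = -1.4200 + 0.4900i → escape time 3
(row=3, col=3): c = -1.1600 + 0.4900i → escape time 5
(row=3, col=4): c = -0.9000 + 0.4900i → escape time 5

Answer: 11223
12333
13334
13355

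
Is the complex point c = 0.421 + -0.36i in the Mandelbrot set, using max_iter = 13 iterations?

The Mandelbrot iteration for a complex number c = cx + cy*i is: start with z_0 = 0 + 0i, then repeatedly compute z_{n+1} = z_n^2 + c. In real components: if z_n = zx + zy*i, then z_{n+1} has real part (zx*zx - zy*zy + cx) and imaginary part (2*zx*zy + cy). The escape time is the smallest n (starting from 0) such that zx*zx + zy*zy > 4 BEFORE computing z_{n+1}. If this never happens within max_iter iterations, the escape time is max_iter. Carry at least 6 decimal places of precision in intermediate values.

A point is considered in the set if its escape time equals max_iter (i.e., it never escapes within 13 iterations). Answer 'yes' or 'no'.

z_0 = 0 + 0i, c = 0.4210 + -0.3600i
Iter 1: z = 0.4210 + -0.3600i, |z|^2 = 0.3068
Iter 2: z = 0.4686 + -0.6631i, |z|^2 = 0.6594
Iter 3: z = 0.2009 + -0.9815i, |z|^2 = 1.0038
Iter 4: z = -0.5020 + -0.7544i, |z|^2 = 0.8211
Iter 5: z = 0.1040 + 0.3975i, |z|^2 = 0.1688
Iter 6: z = 0.2738 + -0.2774i, |z|^2 = 0.1519
Iter 7: z = 0.4191 + -0.5119i, |z|^2 = 0.4377
Iter 8: z = 0.3346 + -0.7890i, |z|^2 = 0.7345
Iter 9: z = -0.0896 + -0.8880i, |z|^2 = 0.7965
Iter 10: z = -0.3595 + -0.2008i, |z|^2 = 0.1695
Iter 11: z = 0.5099 + -0.2156i, |z|^2 = 0.3065
Iter 12: z = 0.6345 + -0.5799i, |z|^2 = 0.7389
Did not escape in 13 iterations → in set

Answer: yes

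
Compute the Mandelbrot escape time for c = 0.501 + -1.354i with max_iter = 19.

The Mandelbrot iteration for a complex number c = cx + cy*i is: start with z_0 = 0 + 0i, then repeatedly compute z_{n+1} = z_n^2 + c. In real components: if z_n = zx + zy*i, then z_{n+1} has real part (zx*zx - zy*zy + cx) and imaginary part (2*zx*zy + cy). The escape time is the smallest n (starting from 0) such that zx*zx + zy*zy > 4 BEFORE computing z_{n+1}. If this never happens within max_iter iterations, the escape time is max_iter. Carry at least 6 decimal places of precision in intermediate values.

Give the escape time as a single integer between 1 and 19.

z_0 = 0 + 0i, c = 0.5010 + -1.3540i
Iter 1: z = 0.5010 + -1.3540i, |z|^2 = 2.0843
Iter 2: z = -1.0813 + -2.7107i, |z|^2 = 8.5172
Escaped at iteration 2

Answer: 2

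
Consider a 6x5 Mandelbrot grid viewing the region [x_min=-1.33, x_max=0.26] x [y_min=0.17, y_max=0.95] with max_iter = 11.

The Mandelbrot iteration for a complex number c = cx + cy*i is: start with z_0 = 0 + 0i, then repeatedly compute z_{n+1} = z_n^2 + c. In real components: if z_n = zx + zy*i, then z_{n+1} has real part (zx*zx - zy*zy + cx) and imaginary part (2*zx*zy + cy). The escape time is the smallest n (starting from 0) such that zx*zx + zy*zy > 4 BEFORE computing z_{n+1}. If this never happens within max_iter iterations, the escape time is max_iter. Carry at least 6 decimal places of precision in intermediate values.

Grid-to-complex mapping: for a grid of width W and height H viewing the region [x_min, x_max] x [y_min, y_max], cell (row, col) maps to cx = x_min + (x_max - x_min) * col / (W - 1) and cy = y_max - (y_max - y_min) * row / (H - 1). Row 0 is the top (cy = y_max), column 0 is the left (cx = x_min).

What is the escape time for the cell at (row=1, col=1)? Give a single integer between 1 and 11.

Answer: 3

Derivation:
z_0 = 0 + 0i, c = -1.0120 + 0.7550i
Iter 1: z = -1.0120 + 0.7550i, |z|^2 = 1.5942
Iter 2: z = -0.5579 + -0.7731i, |z|^2 = 0.9089
Iter 3: z = -1.2985 + 1.6176i, |z|^2 = 4.3027
Escaped at iteration 3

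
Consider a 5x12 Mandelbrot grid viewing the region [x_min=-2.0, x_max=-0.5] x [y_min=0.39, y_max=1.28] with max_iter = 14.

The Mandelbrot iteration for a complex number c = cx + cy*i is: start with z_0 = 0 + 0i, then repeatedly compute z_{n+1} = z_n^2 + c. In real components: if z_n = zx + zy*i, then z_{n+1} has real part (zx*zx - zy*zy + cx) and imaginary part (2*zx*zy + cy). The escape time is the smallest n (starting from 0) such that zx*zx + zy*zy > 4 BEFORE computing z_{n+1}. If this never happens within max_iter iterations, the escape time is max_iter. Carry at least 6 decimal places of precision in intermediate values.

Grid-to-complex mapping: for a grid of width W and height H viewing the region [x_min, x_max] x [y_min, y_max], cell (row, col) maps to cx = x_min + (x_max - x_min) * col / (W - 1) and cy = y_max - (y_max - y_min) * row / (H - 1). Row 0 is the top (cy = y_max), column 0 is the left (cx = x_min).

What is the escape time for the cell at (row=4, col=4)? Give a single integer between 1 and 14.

z_0 = 0 + 0i, c = -0.5000 + 0.9564i
Iter 1: z = -0.5000 + 0.9564i, |z|^2 = 1.1646
Iter 2: z = -1.1646 + 0.0000i, |z|^2 = 1.3564
Iter 3: z = 0.8564 + 0.9564i, |z|^2 = 1.6480
Iter 4: z = -0.6813 + 2.5944i, |z|^2 = 7.1948
Escaped at iteration 4

Answer: 4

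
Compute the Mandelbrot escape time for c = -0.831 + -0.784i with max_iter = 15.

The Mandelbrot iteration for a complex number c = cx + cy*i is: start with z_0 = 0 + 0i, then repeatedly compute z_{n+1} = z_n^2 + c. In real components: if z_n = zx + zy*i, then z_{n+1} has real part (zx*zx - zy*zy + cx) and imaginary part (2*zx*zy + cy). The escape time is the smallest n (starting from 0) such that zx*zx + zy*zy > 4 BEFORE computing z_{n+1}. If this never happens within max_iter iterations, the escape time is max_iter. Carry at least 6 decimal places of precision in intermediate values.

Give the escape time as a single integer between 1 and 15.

Answer: 4

Derivation:
z_0 = 0 + 0i, c = -0.8310 + -0.7840i
Iter 1: z = -0.8310 + -0.7840i, |z|^2 = 1.3052
Iter 2: z = -0.7551 + 0.5190i, |z|^2 = 0.8395
Iter 3: z = -0.5302 + -1.5678i, |z|^2 = 2.7391
Iter 4: z = -3.0079 + 0.8785i, |z|^2 = 9.8191
Escaped at iteration 4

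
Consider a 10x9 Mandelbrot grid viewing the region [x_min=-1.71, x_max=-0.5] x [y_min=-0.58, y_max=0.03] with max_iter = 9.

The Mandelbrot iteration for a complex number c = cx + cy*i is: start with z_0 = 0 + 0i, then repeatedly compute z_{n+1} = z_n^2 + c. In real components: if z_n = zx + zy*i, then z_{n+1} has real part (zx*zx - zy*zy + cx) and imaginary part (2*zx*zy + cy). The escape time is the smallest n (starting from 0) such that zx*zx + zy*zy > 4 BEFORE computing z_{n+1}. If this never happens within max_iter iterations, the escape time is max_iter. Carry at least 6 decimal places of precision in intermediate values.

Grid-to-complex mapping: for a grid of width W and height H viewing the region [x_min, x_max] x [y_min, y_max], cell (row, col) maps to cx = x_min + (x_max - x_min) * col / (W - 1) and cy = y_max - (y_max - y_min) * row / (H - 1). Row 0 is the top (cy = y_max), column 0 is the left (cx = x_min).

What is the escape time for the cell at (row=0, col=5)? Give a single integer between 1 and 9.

z_0 = 0 + 0i, c = -1.0378 + 0.0300i
Iter 1: z = -1.0378 + 0.0300i, |z|^2 = 1.0779
Iter 2: z = 0.0383 + -0.0323i, |z|^2 = 0.0025
Iter 3: z = -1.0374 + 0.0275i, |z|^2 = 1.0769
Iter 4: z = 0.0376 + -0.0271i, |z|^2 = 0.0021
Iter 5: z = -1.0371 + 0.0280i, |z|^2 = 1.0764
Iter 6: z = 0.0370 + -0.0280i, |z|^2 = 0.0022
Iter 7: z = -1.0372 + 0.0279i, |z|^2 = 1.0765
Iter 8: z = 0.0372 + -0.0279i, |z|^2 = 0.0022

Answer: 9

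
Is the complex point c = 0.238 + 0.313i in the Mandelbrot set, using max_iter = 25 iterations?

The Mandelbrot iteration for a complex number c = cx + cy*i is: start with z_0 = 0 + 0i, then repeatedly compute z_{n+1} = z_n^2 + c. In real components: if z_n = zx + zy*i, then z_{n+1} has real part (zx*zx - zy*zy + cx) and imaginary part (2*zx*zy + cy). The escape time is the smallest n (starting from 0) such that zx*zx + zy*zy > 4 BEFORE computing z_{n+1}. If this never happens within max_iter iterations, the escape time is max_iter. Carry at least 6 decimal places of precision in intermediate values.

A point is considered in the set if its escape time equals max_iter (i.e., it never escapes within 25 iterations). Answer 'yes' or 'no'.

z_0 = 0 + 0i, c = 0.2380 + 0.3130i
Iter 1: z = 0.2380 + 0.3130i, |z|^2 = 0.1546
Iter 2: z = 0.1967 + 0.4620i, |z|^2 = 0.2521
Iter 3: z = 0.0632 + 0.4947i, |z|^2 = 0.2488
Iter 4: z = -0.0028 + 0.3756i, |z|^2 = 0.1411
Iter 5: z = 0.0969 + 0.3109i, |z|^2 = 0.1061
Iter 6: z = 0.1507 + 0.3733i, |z|^2 = 0.1621
Iter 7: z = 0.1214 + 0.4255i, |z|^2 = 0.1958
Iter 8: z = 0.0717 + 0.4163i, |z|^2 = 0.1784
Iter 9: z = 0.0698 + 0.3727i, |z|^2 = 0.1438
Iter 10: z = 0.1040 + 0.3651i, |z|^2 = 0.1441
Iter 11: z = 0.1156 + 0.3889i, |z|^2 = 0.1646
Iter 12: z = 0.1001 + 0.4029i, |z|^2 = 0.1723
Iter 13: z = 0.0857 + 0.3936i, |z|^2 = 0.1623
Iter 14: z = 0.0904 + 0.3805i, |z|^2 = 0.1529
Iter 15: z = 0.1014 + 0.3818i, |z|^2 = 0.1560
Iter 16: z = 0.1025 + 0.3904i, |z|^2 = 0.1630
Iter 17: z = 0.0961 + 0.3931i, |z|^2 = 0.1637
Iter 18: z = 0.0927 + 0.3885i, |z|^2 = 0.1596
Iter 19: z = 0.0956 + 0.3851i, |z|^2 = 0.1574
Iter 20: z = 0.0989 + 0.3867i, |z|^2 = 0.1593
Iter 21: z = 0.0983 + 0.3895i, |z|^2 = 0.1613
Iter 22: z = 0.0960 + 0.3895i, |z|^2 = 0.1610
Iter 23: z = 0.0955 + 0.3878i, |z|^2 = 0.1595
Iter 24: z = 0.0967 + 0.3870i, |z|^2 = 0.1592
Did not escape in 25 iterations → in set

Answer: yes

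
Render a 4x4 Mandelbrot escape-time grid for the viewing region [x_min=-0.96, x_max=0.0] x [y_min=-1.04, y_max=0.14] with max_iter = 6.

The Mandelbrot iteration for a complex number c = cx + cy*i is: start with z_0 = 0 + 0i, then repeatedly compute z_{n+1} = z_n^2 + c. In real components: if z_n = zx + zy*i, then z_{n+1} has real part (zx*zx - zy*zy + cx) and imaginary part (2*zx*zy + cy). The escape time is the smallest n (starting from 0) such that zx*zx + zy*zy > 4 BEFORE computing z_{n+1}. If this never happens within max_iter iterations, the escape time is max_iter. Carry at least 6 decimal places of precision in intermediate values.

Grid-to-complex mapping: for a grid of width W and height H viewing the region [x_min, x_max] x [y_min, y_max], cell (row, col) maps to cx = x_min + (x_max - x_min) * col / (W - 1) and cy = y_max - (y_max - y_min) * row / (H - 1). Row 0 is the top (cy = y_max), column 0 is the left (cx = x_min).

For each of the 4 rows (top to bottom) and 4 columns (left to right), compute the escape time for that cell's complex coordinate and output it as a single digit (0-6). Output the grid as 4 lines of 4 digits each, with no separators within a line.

Answer: 6666
6666
4666
3356

Derivation:
(row=0, col=0): c = -0.9600 + 0.1400i → escape time 6
(row=0, col=1): c = -0.6400 + 0.1400i → escape time 6
(row=0, col=2): c = -0.3200 + 0.1400i → escape time 6
(row=0, col=3): c = 0.0000 + 0.1400i → escape time 6
(row=1, col=0): c = -0.9600 + -0.2533i → escape time 6
(row=1, col=1): c = -0.6400 + -0.2533i → escape time 6
(row=1, col=2): c = -0.3200 + -0.2533i → escape time 6
(row=1, col=3): c = 0.0000 + -0.2533i → escape time 6
(row=2, col=0): c = -0.9600 + -0.6467i → escape time 4
(row=2, col=1): c = -0.6400 + -0.6467i → escape time 6
(row=2, col=2): c = -0.3200 + -0.6467i → escape time 6
(row=2, col=3): c = 0.0000 + -0.6467i → escape time 6
(row=3, col=0): c = -0.9600 + -1.0400i → escape time 3
(row=3, col=1): c = -0.6400 + -1.0400i → escape time 3
(row=3, col=2): c = -0.3200 + -1.0400i → escape time 5
(row=3, col=3): c = 0.0000 + -1.0400i → escape time 6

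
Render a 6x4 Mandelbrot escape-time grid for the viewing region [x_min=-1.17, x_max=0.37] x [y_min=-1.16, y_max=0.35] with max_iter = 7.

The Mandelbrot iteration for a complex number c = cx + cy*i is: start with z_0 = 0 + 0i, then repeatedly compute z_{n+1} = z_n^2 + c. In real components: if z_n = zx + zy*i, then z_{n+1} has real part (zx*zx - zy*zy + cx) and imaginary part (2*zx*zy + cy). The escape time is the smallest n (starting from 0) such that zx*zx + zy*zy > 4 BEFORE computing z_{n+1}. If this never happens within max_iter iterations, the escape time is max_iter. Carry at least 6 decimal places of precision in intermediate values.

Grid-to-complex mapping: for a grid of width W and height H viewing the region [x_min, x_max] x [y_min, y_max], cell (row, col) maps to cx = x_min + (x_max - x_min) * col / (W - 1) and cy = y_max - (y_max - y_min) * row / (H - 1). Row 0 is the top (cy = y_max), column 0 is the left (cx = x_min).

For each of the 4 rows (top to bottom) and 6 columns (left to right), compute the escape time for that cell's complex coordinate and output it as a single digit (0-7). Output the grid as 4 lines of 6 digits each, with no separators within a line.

Answer: 777777
777777
347777
333432

Derivation:
(row=0, col=0): c = -1.1700 + 0.3500i → escape time 7
(row=0, col=1): c = -0.8620 + 0.3500i → escape time 7
(row=0, col=2): c = -0.5540 + 0.3500i → escape time 7
(row=0, col=3): c = -0.2460 + 0.3500i → escape time 7
(row=0, col=4): c = 0.0620 + 0.3500i → escape time 7
(row=0, col=5): c = 0.3700 + 0.3500i → escape time 7
(row=1, col=0): c = -1.1700 + -0.1533i → escape time 7
(row=1, col=1): c = -0.8620 + -0.1533i → escape time 7
(row=1, col=2): c = -0.5540 + -0.1533i → escape time 7
(row=1, col=3): c = -0.2460 + -0.1533i → escape time 7
(row=1, col=4): c = 0.0620 + -0.1533i → escape time 7
(row=1, col=5): c = 0.3700 + -0.1533i → escape time 7
(row=2, col=0): c = -1.1700 + -0.6567i → escape time 3
(row=2, col=1): c = -0.8620 + -0.6567i → escape time 4
(row=2, col=2): c = -0.5540 + -0.6567i → escape time 7
(row=2, col=3): c = -0.2460 + -0.6567i → escape time 7
(row=2, col=4): c = 0.0620 + -0.6567i → escape time 7
(row=2, col=5): c = 0.3700 + -0.6567i → escape time 7
(row=3, col=0): c = -1.1700 + -1.1600i → escape time 3
(row=3, col=1): c = -0.8620 + -1.1600i → escape time 3
(row=3, col=2): c = -0.5540 + -1.1600i → escape time 3
(row=3, col=3): c = -0.2460 + -1.1600i → escape time 4
(row=3, col=4): c = 0.0620 + -1.1600i → escape time 3
(row=3, col=5): c = 0.3700 + -1.1600i → escape time 2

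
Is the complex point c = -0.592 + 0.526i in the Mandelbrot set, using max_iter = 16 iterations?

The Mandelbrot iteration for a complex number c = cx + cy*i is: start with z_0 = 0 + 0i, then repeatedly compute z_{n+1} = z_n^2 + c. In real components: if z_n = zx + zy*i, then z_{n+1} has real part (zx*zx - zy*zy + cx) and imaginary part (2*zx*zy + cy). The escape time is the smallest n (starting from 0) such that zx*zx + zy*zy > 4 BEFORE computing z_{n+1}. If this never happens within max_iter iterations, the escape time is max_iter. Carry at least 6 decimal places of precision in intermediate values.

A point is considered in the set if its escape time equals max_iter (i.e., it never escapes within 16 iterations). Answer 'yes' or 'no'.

Answer: no

Derivation:
z_0 = 0 + 0i, c = -0.5920 + 0.5260i
Iter 1: z = -0.5920 + 0.5260i, |z|^2 = 0.6271
Iter 2: z = -0.5182 + -0.0968i, |z|^2 = 0.2779
Iter 3: z = -0.3328 + 0.6263i, |z|^2 = 0.5030
Iter 4: z = -0.8735 + 0.1091i, |z|^2 = 0.7749
Iter 5: z = 0.1591 + 0.3354i, |z|^2 = 0.1378
Iter 6: z = -0.6792 + 0.6327i, |z|^2 = 0.8616
Iter 7: z = -0.5310 + -0.3335i, |z|^2 = 0.3932
Iter 8: z = -0.4212 + 0.8802i, |z|^2 = 0.9521
Iter 9: z = -1.1893 + -0.2155i, |z|^2 = 1.4608
Iter 10: z = 0.7760 + 1.0385i, |z|^2 = 1.6805
Iter 11: z = -1.0683 + 2.1376i, |z|^2 = 5.7108
Escaped at iteration 11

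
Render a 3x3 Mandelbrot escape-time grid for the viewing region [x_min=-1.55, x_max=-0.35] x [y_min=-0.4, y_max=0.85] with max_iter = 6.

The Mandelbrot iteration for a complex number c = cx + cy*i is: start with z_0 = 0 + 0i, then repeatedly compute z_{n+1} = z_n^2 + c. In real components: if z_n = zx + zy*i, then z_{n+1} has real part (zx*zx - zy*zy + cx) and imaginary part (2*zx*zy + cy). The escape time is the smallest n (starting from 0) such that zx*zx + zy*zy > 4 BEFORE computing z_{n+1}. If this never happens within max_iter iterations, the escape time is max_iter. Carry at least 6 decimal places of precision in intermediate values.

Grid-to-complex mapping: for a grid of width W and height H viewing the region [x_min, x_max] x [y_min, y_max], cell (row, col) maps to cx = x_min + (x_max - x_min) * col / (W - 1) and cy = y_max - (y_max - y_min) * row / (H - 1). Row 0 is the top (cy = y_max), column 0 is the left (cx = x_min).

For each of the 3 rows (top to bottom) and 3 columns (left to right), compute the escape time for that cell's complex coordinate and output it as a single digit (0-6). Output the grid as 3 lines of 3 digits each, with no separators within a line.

Answer: 336
566
466

Derivation:
(row=0, col=0): c = -1.5500 + 0.8500i → escape time 3
(row=0, col=1): c = -0.9500 + 0.8500i → escape time 3
(row=0, col=2): c = -0.3500 + 0.8500i → escape time 6
(row=1, col=0): c = -1.5500 + 0.2250i → escape time 5
(row=1, col=1): c = -0.9500 + 0.2250i → escape time 6
(row=1, col=2): c = -0.3500 + 0.2250i → escape time 6
(row=2, col=0): c = -1.5500 + -0.4000i → escape time 4
(row=2, col=1): c = -0.9500 + -0.4000i → escape time 6
(row=2, col=2): c = -0.3500 + -0.4000i → escape time 6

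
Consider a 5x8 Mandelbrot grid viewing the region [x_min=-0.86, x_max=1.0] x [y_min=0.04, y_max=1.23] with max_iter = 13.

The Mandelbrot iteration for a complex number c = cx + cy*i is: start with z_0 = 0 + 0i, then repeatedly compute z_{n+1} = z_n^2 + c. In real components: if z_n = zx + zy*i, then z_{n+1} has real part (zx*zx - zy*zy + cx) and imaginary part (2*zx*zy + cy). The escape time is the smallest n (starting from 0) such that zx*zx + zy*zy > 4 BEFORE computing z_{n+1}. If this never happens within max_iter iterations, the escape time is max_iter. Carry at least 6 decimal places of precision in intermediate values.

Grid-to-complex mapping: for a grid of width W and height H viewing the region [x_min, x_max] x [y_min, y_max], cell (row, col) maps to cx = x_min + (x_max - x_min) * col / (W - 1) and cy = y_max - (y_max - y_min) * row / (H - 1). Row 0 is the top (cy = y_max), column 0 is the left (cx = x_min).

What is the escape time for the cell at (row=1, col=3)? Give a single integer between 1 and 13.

z_0 = 0 + 0i, c = 0.5350 + 1.0600i
Iter 1: z = 0.5350 + 1.0600i, |z|^2 = 1.4098
Iter 2: z = -0.3024 + 2.1942i, |z|^2 = 4.9059
Escaped at iteration 2

Answer: 2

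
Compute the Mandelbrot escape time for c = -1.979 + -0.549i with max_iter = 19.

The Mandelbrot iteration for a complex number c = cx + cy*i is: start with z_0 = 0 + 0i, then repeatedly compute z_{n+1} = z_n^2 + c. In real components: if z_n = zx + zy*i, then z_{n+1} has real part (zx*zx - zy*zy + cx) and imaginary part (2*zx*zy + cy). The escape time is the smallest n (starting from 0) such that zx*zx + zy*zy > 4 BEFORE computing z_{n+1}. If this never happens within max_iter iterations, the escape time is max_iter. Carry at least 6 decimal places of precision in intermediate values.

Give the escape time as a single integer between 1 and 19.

z_0 = 0 + 0i, c = -1.9790 + -0.5490i
Iter 1: z = -1.9790 + -0.5490i, |z|^2 = 4.2178
Escaped at iteration 1

Answer: 1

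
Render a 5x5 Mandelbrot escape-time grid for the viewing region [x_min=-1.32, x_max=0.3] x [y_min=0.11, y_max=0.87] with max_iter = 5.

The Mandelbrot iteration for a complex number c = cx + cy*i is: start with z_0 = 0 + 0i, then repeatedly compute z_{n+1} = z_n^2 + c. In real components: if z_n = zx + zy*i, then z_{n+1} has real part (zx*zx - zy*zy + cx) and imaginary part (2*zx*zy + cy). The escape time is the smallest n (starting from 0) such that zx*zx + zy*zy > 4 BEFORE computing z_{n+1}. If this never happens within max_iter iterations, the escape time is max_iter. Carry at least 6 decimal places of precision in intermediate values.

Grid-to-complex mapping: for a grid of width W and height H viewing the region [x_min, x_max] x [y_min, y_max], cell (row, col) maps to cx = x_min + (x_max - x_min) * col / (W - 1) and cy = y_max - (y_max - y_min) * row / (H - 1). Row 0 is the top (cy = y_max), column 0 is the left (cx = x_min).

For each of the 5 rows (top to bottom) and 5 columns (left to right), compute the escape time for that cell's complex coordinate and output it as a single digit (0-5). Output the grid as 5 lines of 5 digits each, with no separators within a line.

Answer: 33454
34555
45555
55555
55555

Derivation:
(row=0, col=0): c = -1.3200 + 0.8700i → escape time 3
(row=0, col=1): c = -0.9150 + 0.8700i → escape time 3
(row=0, col=2): c = -0.5100 + 0.8700i → escape time 4
(row=0, col=3): c = -0.1050 + 0.8700i → escape time 5
(row=0, col=4): c = 0.3000 + 0.8700i → escape time 4
(row=1, col=0): c = -1.3200 + 0.6800i → escape time 3
(row=1, col=1): c = -0.9150 + 0.6800i → escape time 4
(row=1, col=2): c = -0.5100 + 0.6800i → escape time 5
(row=1, col=3): c = -0.1050 + 0.6800i → escape time 5
(row=1, col=4): c = 0.3000 + 0.6800i → escape time 5
(row=2, col=0): c = -1.3200 + 0.4900i → escape time 4
(row=2, col=1): c = -0.9150 + 0.4900i → escape time 5
(row=2, col=2): c = -0.5100 + 0.4900i → escape time 5
(row=2, col=3): c = -0.1050 + 0.4900i → escape time 5
(row=2, col=4): c = 0.3000 + 0.4900i → escape time 5
(row=3, col=0): c = -1.3200 + 0.3000i → escape time 5
(row=3, col=1): c = -0.9150 + 0.3000i → escape time 5
(row=3, col=2): c = -0.5100 + 0.3000i → escape time 5
(row=3, col=3): c = -0.1050 + 0.3000i → escape time 5
(row=3, col=4): c = 0.3000 + 0.3000i → escape time 5
(row=4, col=0): c = -1.3200 + 0.1100i → escape time 5
(row=4, col=1): c = -0.9150 + 0.1100i → escape time 5
(row=4, col=2): c = -0.5100 + 0.1100i → escape time 5
(row=4, col=3): c = -0.1050 + 0.1100i → escape time 5
(row=4, col=4): c = 0.3000 + 0.1100i → escape time 5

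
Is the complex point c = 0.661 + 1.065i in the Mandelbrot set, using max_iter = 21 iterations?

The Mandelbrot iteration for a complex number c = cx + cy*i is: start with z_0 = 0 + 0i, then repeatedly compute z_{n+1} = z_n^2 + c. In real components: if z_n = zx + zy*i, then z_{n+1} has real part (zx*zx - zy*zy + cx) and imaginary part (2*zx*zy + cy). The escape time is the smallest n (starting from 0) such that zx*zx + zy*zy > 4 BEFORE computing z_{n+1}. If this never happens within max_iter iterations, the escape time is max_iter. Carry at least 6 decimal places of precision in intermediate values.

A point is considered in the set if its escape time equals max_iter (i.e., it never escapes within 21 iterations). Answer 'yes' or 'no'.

Answer: no

Derivation:
z_0 = 0 + 0i, c = 0.6610 + 1.0650i
Iter 1: z = 0.6610 + 1.0650i, |z|^2 = 1.5711
Iter 2: z = -0.0363 + 2.4729i, |z|^2 = 6.1167
Escaped at iteration 2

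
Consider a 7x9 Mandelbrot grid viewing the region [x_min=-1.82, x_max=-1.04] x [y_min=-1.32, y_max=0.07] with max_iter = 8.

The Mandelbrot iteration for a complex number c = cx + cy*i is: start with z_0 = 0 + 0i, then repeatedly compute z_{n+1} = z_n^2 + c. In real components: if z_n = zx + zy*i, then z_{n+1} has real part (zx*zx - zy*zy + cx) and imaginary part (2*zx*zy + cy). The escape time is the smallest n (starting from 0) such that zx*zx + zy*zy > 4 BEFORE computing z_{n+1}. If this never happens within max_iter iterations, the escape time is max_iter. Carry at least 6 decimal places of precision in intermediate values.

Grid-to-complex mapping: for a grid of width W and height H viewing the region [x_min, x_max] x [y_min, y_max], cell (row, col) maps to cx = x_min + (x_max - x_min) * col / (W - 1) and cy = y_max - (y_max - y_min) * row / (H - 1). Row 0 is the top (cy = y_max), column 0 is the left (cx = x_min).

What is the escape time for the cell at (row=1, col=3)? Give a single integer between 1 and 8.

z_0 = 0 + 0i, c = -1.4300 + -0.1038i
Iter 1: z = -1.4300 + -0.1038i, |z|^2 = 2.0557
Iter 2: z = 0.6041 + 0.1930i, |z|^2 = 0.4022
Iter 3: z = -1.1023 + 0.1294i, |z|^2 = 1.2317
Iter 4: z = -0.2318 + -0.3891i, |z|^2 = 0.2051
Iter 5: z = -1.5276 + 0.0766i, |z|^2 = 2.3396
Iter 6: z = 0.8978 + -0.3378i, |z|^2 = 0.9202
Iter 7: z = -0.7380 + -0.7103i, |z|^2 = 1.0491

Answer: 8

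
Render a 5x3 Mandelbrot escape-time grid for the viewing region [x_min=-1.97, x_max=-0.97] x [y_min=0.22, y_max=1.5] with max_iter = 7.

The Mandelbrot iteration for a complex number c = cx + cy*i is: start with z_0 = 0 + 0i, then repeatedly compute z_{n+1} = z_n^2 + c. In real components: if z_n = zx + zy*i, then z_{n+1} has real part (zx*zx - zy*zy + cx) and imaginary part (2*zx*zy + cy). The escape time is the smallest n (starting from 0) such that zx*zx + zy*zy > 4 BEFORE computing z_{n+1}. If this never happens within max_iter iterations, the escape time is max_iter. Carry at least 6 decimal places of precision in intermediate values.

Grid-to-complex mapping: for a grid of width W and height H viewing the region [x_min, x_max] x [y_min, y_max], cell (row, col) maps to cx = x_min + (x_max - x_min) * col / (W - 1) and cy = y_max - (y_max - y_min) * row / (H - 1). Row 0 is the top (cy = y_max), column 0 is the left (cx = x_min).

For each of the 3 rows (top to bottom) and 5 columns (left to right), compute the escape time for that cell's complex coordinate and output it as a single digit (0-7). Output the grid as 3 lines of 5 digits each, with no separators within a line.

(row=0, col=0): c = -1.9700 + 1.5000i → escape time 1
(row=0, col=1): c = -1.7200 + 1.5000i → escape time 1
(row=0, col=2): c = -1.4700 + 1.5000i → escape time 1
(row=0, col=3): c = -1.2200 + 1.5000i → escape time 2
(row=0, col=4): c = -0.9700 + 1.5000i → escape time 2
(row=1, col=0): c = -1.9700 + 0.8600i → escape time 1
(row=1, col=1): c = -1.7200 + 0.8600i → escape time 2
(row=1, col=2): c = -1.4700 + 0.8600i → escape time 3
(row=1, col=3): c = -1.2200 + 0.8600i → escape time 3
(row=1, col=4): c = -0.9700 + 0.8600i → escape time 3
(row=2, col=0): c = -1.9700 + 0.2200i → escape time 3
(row=2, col=1): c = -1.7200 + 0.2200i → escape time 4
(row=2, col=2): c = -1.4700 + 0.2200i → escape time 5
(row=2, col=3): c = -1.2200 + 0.2200i → escape time 7
(row=2, col=4): c = -0.9700 + 0.2200i → escape time 7

Answer: 11122
12333
34577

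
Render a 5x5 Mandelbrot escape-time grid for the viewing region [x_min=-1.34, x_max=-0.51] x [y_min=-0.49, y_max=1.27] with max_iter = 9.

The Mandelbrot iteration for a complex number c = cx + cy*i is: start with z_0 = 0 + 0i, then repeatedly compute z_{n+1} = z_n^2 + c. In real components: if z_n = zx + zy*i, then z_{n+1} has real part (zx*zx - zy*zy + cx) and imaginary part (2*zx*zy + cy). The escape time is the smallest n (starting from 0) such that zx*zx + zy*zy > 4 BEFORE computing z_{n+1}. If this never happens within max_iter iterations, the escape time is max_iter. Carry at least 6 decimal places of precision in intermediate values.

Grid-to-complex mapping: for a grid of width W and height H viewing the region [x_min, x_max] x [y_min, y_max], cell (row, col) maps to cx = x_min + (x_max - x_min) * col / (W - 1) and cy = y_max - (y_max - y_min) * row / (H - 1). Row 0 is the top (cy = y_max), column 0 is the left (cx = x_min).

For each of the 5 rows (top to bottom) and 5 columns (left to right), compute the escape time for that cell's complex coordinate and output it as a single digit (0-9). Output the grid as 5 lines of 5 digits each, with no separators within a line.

Answer: 22333
33345
67799
99999
45579

Derivation:
(row=0, col=0): c = -1.3400 + 1.2700i → escape time 2
(row=0, col=1): c = -1.1325 + 1.2700i → escape time 2
(row=0, col=2): c = -0.9250 + 1.2700i → escape time 3
(row=0, col=3): c = -0.7175 + 1.2700i → escape time 3
(row=0, col=4): c = -0.5100 + 1.2700i → escape time 3
(row=1, col=0): c = -1.3400 + 0.8300i → escape time 3
(row=1, col=1): c = -1.1325 + 0.8300i → escape time 3
(row=1, col=2): c = -0.9250 + 0.8300i → escape time 3
(row=1, col=3): c = -0.7175 + 0.8300i → escape time 4
(row=1, col=4): c = -0.5100 + 0.8300i → escape time 5
(row=2, col=0): c = -1.3400 + 0.3900i → escape time 6
(row=2, col=1): c = -1.1325 + 0.3900i → escape time 7
(row=2, col=2): c = -0.9250 + 0.3900i → escape time 7
(row=2, col=3): c = -0.7175 + 0.3900i → escape time 9
(row=2, col=4): c = -0.5100 + 0.3900i → escape time 9
(row=3, col=0): c = -1.3400 + -0.0500i → escape time 9
(row=3, col=1): c = -1.1325 + -0.0500i → escape time 9
(row=3, col=2): c = -0.9250 + -0.0500i → escape time 9
(row=3, col=3): c = -0.7175 + -0.0500i → escape time 9
(row=3, col=4): c = -0.5100 + -0.0500i → escape time 9
(row=4, col=0): c = -1.3400 + -0.4900i → escape time 4
(row=4, col=1): c = -1.1325 + -0.4900i → escape time 5
(row=4, col=2): c = -0.9250 + -0.4900i → escape time 5
(row=4, col=3): c = -0.7175 + -0.4900i → escape time 7
(row=4, col=4): c = -0.5100 + -0.4900i → escape time 9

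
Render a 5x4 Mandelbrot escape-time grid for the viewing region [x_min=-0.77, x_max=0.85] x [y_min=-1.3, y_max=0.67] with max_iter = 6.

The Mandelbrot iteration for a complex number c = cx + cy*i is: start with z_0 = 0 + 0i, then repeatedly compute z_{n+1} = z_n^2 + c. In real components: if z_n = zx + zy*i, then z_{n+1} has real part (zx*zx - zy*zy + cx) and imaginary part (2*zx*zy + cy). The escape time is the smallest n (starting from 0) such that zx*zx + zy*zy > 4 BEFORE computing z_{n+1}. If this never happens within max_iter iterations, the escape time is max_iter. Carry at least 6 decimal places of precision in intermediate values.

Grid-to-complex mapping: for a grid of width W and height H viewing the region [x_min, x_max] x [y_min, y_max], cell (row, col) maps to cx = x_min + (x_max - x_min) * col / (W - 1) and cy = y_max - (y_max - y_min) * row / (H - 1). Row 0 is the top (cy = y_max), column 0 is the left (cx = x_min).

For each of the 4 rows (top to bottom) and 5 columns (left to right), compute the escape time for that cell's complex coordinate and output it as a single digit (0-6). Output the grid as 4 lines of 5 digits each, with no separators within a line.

Answer: 56652
66663
56652
33222

Derivation:
(row=0, col=0): c = -0.7700 + 0.6700i → escape time 5
(row=0, col=1): c = -0.3650 + 0.6700i → escape time 6
(row=0, col=2): c = 0.0400 + 0.6700i → escape time 6
(row=0, col=3): c = 0.4450 + 0.6700i → escape time 5
(row=0, col=4): c = 0.8500 + 0.6700i → escape time 2
(row=1, col=0): c = -0.7700 + 0.0133i → escape time 6
(row=1, col=1): c = -0.3650 + 0.0133i → escape time 6
(row=1, col=2): c = 0.0400 + 0.0133i → escape time 6
(row=1, col=3): c = 0.4450 + 0.0133i → escape time 6
(row=1, col=4): c = 0.8500 + 0.0133i → escape time 3
(row=2, col=0): c = -0.7700 + -0.6433i → escape time 5
(row=2, col=1): c = -0.3650 + -0.6433i → escape time 6
(row=2, col=2): c = 0.0400 + -0.6433i → escape time 6
(row=2, col=3): c = 0.4450 + -0.6433i → escape time 5
(row=2, col=4): c = 0.8500 + -0.6433i → escape time 2
(row=3, col=0): c = -0.7700 + -1.3000i → escape time 3
(row=3, col=1): c = -0.3650 + -1.3000i → escape time 3
(row=3, col=2): c = 0.0400 + -1.3000i → escape time 2
(row=3, col=3): c = 0.4450 + -1.3000i → escape time 2
(row=3, col=4): c = 0.8500 + -1.3000i → escape time 2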